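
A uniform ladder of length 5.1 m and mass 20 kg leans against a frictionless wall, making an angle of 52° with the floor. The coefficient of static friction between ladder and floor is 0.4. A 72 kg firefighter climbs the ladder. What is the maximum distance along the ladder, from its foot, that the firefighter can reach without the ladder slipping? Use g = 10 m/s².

d ≈ 2.63 m

Sum moments about the foot of the ladder (the floor normal and friction both act there and drop out).
Ladder weight 20×10 = 200 N acts at 2.55 m along the ladder; its horizontal arm is 2.55·cos52° = 1.57 m → τ = 314 N·m clockwise.
Firefighter weight 72×10 = 720 N at distance d → arm d·cos52° → τ = 720·d·0.6157 clockwise.
Wall normal N at the top has arm L sinθ = 4.019 m counterclockwise, so Στ = 0 gives N·4.019 = 314 + 443.3·d.
ΣFy = 0 ⇒ N_floor = 920 N, so the maximum friction is μ_s·N_floor = 0.4×920 = 368 N. ΣFx = 0 ⇒ N_wall = f, so at the slipping point N = 368 N.
Substituting: 368×4.019 = 314 + 443.3·d ⇒ d = (1479 − 314) / 443.3 = 2.63 m.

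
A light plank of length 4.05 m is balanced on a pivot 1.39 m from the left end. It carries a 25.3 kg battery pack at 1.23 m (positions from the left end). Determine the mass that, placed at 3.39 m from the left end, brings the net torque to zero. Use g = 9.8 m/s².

Taking torques about the pivot (at 1.39 m from the left end):
Battery pack: 25.3 × 9.8 = 247.9 N down at 1.23 m → arm 0.16 m, τ = 247.9 × 0.16 = 39.66 N·m counterclockwise.
Net moment of known loads = 39.66 N·m counterclockwise.
An unknown mass m at 3.39 m has arm 2 m; its moment is m·g·2 clockwise.
Balancing moments: m × 9.8 × 2 = 39.66, giving m = 39.66 / (9.8 × 2) = 2.02 kg.

m ≈ 2.02 kg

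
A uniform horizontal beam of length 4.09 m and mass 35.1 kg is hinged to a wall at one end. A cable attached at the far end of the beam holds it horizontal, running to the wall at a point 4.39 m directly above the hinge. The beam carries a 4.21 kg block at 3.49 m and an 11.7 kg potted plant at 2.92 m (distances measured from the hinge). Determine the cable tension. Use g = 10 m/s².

T ≈ 403 N

Take moments about the hinge.
Beam weight: 35.1 × 10 = 351 N down at 2.045 m → arm 2.045 m, τ = 351 × 2.045 = 717.8 N·m clockwise.
Block: 4.21 × 10 = 42.1 N down at 3.49 m → arm 3.49 m, τ = 42.1 × 3.49 = 146.9 N·m clockwise.
Potted plant: 11.7 × 10 = 117 N down at 2.92 m → arm 2.92 m, τ = 117 × 2.92 = 341.6 N·m clockwise.
Total clockwise load moment = 1206 N·m.
The cable tension T acts at 4.09 m; only its component perpendicular to the beam, T sinθ, produces torque. sinθ = h/√(h²+d²) = 4.39/√(4.39²+4.09²) = 0.7317.
Balancing moments: T × 4.09 × 0.7317 = 1206, giving T = 1206 / 2.993 = 403 N.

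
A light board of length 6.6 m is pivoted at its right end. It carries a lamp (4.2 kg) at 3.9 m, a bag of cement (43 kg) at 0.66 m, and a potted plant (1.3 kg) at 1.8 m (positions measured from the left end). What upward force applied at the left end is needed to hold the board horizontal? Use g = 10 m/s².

Take moments about the right end.
Lamp: 4.2 × 10 = 42 N down at 3.9 m → arm 2.7 m, τ = 42 × 2.7 = 113.4 N·m counterclockwise.
Bag of cement: 43 × 10 = 430 N down at 0.66 m → arm 5.94 m, τ = 430 × 5.94 = 2554 N·m counterclockwise.
Potted plant: 1.3 × 10 = 13 N down at 1.8 m → arm 4.8 m, τ = 13 × 4.8 = 62.4 N·m counterclockwise.
Net moment of the loads = 2730 N·m counterclockwise.
The upward force F acts at the left end, arm 6.6 m, giving F × 6.6 clockwise.
For rotational equilibrium, F × 6.6 = 2730, so F = 2730 / 6.6 = 414 N.

F ≈ 414 N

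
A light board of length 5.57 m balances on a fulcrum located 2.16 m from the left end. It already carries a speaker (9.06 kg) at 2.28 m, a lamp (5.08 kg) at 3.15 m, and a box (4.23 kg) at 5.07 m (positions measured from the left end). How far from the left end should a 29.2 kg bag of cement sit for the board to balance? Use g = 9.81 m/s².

x ≈ 1.53 m from the left end

Take moments about the fulcrum (at 2.16 m from the left end).
Speaker: 9.06 × 9.81 = 88.88 N down at 2.28 m → arm 0.12 m, τ = 88.88 × 0.12 = 10.67 N·m clockwise.
Lamp: 5.08 × 9.81 = 49.83 N down at 3.15 m → arm 0.99 m, τ = 49.83 × 0.99 = 49.33 N·m clockwise.
Box: 4.23 × 9.81 = 41.5 N down at 5.07 m → arm 2.91 m, τ = 41.5 × 2.91 = 120.8 N·m clockwise.
Net moment of existing loads = 180.8 N·m clockwise.
The bag of cement weighs 29.2 × 9.81 = 286.5 N and must supply an equal counterclockwise moment, so its lever arm about the fulcrum is 180.8 / 286.5 = 0.631 m.
That puts it at 2.16 − 0.631 = 1.53 m from the left end.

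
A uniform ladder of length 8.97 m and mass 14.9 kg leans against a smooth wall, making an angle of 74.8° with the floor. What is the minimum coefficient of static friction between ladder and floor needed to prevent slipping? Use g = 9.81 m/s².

Sum moments about the foot of the ladder (the floor normal and friction both act there and drop out).
Ladder weight 14.9×9.81 = 146.2 N acts at 4.485 m along the ladder; its horizontal arm is 4.485·cos74.8° = 1.176 m → τ = 171.9 N·m clockwise.
Wall normal N acts horizontally at the top; its moment arm is the height L sinθ = 8.97·sin74.8° = 8.656 m, counterclockwise.
For rotational equilibrium, N × 8.656 = 171.9, so N = 19.86 N.
ΣFx = 0 ⇒ f = N_wall = 19.86 N. ΣFy = 0 ⇒ N_floor = 146.2 N.
μ_min = f / N_floor = 19.86 / 146.2 = 0.136.

μ_min ≈ 0.136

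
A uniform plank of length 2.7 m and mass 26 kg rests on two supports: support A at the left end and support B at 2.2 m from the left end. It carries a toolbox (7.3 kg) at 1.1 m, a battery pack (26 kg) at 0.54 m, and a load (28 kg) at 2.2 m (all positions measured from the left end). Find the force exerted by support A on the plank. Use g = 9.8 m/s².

Choose support B as the axis so its reaction then has zero moment arm.
Beam weight: 26 × 9.8 = 254.8 N down at 1.35 m → arm 0.85 m, τ = 254.8 × 0.85 = 216.6 N·m counterclockwise.
Toolbox: 7.3 × 9.8 = 71.54 N down at 1.1 m → arm 1.1 m, τ = 71.54 × 1.1 = 78.69 N·m counterclockwise.
Battery pack: 26 × 9.8 = 254.8 N down at 0.54 m → arm 1.66 m, τ = 254.8 × 1.66 = 423 N·m counterclockwise.
Load: acts at the support B, moment arm 0 → no torque.
Net load moment about support B = 718.3 N·m counterclockwise.
Reaction R at support A is upward at 0 m, arm 2.2 m → moment R × 2.2 clockwise.
Balancing moments: R × 2.2 = 718.3, giving R = 326 N.

R_A ≈ 326 N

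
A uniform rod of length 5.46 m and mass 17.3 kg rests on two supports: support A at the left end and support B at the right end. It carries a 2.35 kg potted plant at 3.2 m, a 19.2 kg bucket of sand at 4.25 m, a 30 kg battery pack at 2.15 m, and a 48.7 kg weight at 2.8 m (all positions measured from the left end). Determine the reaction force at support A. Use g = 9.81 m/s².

R_A ≈ 547 N

Take moments about support B.
Beam weight: 17.3 × 9.81 = 169.7 N down at 2.73 m → arm 2.73 m, τ = 169.7 × 2.73 = 463.3 N·m counterclockwise.
Potted plant: 2.35 × 9.81 = 23.05 N down at 3.2 m → arm 2.26 m, τ = 23.05 × 2.26 = 52.09 N·m counterclockwise.
Bucket of sand: 19.2 × 9.81 = 188.4 N down at 4.25 m → arm 1.21 m, τ = 188.4 × 1.21 = 228 N·m counterclockwise.
Battery pack: 30 × 9.81 = 294.3 N down at 2.15 m → arm 3.31 m, τ = 294.3 × 3.31 = 974.1 N·m counterclockwise.
Weight: 48.7 × 9.81 = 477.7 N down at 2.8 m → arm 2.66 m, τ = 477.7 × 2.66 = 1271 N·m counterclockwise.
Net load moment about support B = 2988 N·m counterclockwise.
Reaction R at support A is upward at 0 m, arm 5.46 m → moment R × 5.46 clockwise.
Balancing moments: R × 5.46 = 2988, giving R = 547 N.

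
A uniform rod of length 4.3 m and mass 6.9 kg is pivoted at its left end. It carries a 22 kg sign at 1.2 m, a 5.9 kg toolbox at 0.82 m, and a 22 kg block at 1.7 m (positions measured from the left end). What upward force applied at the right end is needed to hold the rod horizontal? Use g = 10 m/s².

Take moments about the left end.
Beam weight: 6.9 × 10 = 69 N down at 2.15 m → arm 2.15 m, τ = 69 × 2.15 = 148.3 N·m clockwise.
Sign: 22 × 10 = 220 N down at 1.2 m → arm 1.2 m, τ = 220 × 1.2 = 264 N·m clockwise.
Toolbox: 5.9 × 10 = 59 N down at 0.82 m → arm 0.82 m, τ = 59 × 0.82 = 48.38 N·m clockwise.
Block: 22 × 10 = 220 N down at 1.7 m → arm 1.7 m, τ = 220 × 1.7 = 374 N·m clockwise.
Net moment of the loads = 834.7 N·m clockwise.
The upward force F acts at the right end, arm 4.3 m, giving F × 4.3 counterclockwise.
Στ = 0 ⇒ F × 4.3 = 834.7 ⇒ F = 834.7 / 4.3 = 194 N.

F ≈ 194 N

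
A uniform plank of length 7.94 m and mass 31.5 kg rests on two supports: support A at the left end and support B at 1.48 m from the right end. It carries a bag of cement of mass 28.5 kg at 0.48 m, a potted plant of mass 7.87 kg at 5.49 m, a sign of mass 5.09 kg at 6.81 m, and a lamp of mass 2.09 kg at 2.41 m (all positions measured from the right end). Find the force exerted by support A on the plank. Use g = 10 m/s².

Choose support B as the axis so its reaction then has zero moment arm.
Beam weight: 31.5 × 10 = 315 N down at 3.97 m → arm 2.49 m, τ = 315 × 2.49 = 784.4 N·m counterclockwise.
Bag of cement: 28.5 × 10 = 285 N down at 0.48 m → arm 1 m, τ = 285 × 1 = 285 N·m clockwise.
Potted plant: 7.87 × 10 = 78.7 N down at 5.49 m → arm 4.01 m, τ = 78.7 × 4.01 = 315.6 N·m counterclockwise.
Sign: 5.09 × 10 = 50.9 N down at 6.81 m → arm 5.33 m, τ = 50.9 × 5.33 = 271.3 N·m counterclockwise.
Lamp: 2.09 × 10 = 20.9 N down at 2.41 m → arm 0.93 m, τ = 20.9 × 0.93 = 19.44 N·m counterclockwise.
Net load moment about support B = 1106 N·m counterclockwise.
Reaction R at support A is upward at 7.94 m, arm 6.46 m → moment R × 6.46 clockwise.
Στ = 0 ⇒ R × 6.46 = 1106 ⇒ R = 171 N.

R_A ≈ 171 N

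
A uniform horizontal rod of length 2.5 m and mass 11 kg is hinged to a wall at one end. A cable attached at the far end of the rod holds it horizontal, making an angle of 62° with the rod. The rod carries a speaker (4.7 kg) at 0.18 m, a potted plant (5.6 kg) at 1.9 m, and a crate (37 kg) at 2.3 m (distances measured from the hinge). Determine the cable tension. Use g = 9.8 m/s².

T ≈ 490 N

Take moments about the hinge.
Beam weight: 11 × 9.8 = 107.8 N down at 1.25 m → arm 1.25 m, τ = 107.8 × 1.25 = 134.8 N·m clockwise.
Speaker: 4.7 × 9.8 = 46.06 N down at 0.18 m → arm 0.18 m, τ = 46.06 × 0.18 = 8.291 N·m clockwise.
Potted plant: 5.6 × 9.8 = 54.88 N down at 1.9 m → arm 1.9 m, τ = 54.88 × 1.9 = 104.3 N·m clockwise.
Crate: 37 × 9.8 = 362.6 N down at 2.3 m → arm 2.3 m, τ = 362.6 × 2.3 = 834 N·m clockwise.
Total clockwise load moment = 1081 N·m.
The cable tension T acts at 2.5 m; only its component perpendicular to the rod, T sinθ, produces torque. sin 62° = 0.8829.
Setting net torque to zero: T × 2.5 × 0.8829 = 1081 → T = 1081 / 2.207 = 490 N.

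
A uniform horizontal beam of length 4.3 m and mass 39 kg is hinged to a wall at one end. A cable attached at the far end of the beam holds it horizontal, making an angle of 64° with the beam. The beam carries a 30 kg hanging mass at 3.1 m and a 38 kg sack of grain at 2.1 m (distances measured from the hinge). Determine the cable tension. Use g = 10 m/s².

About the hinge:
Beam weight: 39 × 10 = 390 N down at 2.15 m → arm 2.15 m, τ = 390 × 2.15 = 838.5 N·m clockwise.
Hanging mass: 30 × 10 = 300 N down at 3.1 m → arm 3.1 m, τ = 300 × 3.1 = 930 N·m clockwise.
Sack of grain: 38 × 10 = 380 N down at 2.1 m → arm 2.1 m, τ = 380 × 2.1 = 798 N·m clockwise.
Total clockwise load moment = 2566 N·m.
The cable tension T acts at 4.3 m; only its component perpendicular to the beam, T sinθ, produces torque. sin 64° = 0.8988.
Στ = 0 ⇒ T × 4.3 × 0.8988 = 2566 ⇒ T = 2566 / 3.865 = 664 N.

T ≈ 664 N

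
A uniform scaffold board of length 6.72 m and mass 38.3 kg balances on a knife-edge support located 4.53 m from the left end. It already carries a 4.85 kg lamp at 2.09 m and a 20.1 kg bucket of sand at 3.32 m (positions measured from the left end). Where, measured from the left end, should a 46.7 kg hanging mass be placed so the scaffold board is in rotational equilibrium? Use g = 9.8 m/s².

x ≈ 6.26 m from the left end

Take moments about the knife-edge support (at 4.53 m from the left end).
Beam weight: 38.3 × 9.8 = 375.3 N down at 3.36 m → arm 1.17 m, τ = 375.3 × 1.17 = 439.1 N·m counterclockwise.
Lamp: 4.85 × 9.8 = 47.53 N down at 2.09 m → arm 2.44 m, τ = 47.53 × 2.44 = 116 N·m counterclockwise.
Bucket of sand: 20.1 × 9.8 = 197 N down at 3.32 m → arm 1.21 m, τ = 197 × 1.21 = 238.4 N·m counterclockwise.
Net moment of existing loads = 793.5 N·m counterclockwise.
The hanging mass weighs 46.7 × 9.8 = 457.7 N and must supply an equal clockwise moment, so its lever arm about the knife-edge support is 793.5 / 457.7 = 1.73 m.
That puts it at 4.53 + 1.73 = 6.26 m from the left end.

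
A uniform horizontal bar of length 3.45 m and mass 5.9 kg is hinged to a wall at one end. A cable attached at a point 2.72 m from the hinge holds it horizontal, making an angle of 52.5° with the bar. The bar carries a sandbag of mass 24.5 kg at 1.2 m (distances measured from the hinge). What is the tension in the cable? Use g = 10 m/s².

T ≈ 183 N

Take moments about the hinge.
Beam weight: 5.9 × 10 = 59 N down at 1.725 m → arm 1.725 m, τ = 59 × 1.725 = 101.8 N·m clockwise.
Sandbag: 24.5 × 10 = 245 N down at 1.2 m → arm 1.2 m, τ = 245 × 1.2 = 294 N·m clockwise.
Total clockwise load moment = 395.8 N·m.
The cable tension T acts at 2.72 m; only its component perpendicular to the bar, T sinθ, produces torque. sin 52.5° = 0.7934.
For rotational equilibrium, T × 2.72 × 0.7934 = 395.8, so T = 395.8 / 2.158 = 183 N.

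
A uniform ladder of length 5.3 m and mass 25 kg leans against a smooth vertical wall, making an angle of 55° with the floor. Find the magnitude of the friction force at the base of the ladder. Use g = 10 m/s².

f ≈ 87.5 N

Sum moments about the foot of the ladder (the floor normal and friction both act there and drop out).
Ladder weight 25×10 = 250 N acts at 2.65 m along the ladder; its horizontal arm is 2.65·cos55° = 1.52 m → τ = 380 N·m clockwise.
Wall normal N acts horizontally at the top; its moment arm is the height L sinθ = 5.3·sin55° = 4.342 m, counterclockwise.
Balancing moments: N × 4.342 = 380, giving N = 87.5 N.
ΣFx = 0: friction at the foot balances the wall's push, so f = N_wall = 87.5 N.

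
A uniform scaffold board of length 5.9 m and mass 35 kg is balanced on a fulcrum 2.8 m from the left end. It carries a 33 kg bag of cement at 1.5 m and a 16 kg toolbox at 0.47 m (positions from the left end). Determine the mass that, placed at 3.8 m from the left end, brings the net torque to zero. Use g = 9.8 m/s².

m ≈ 74.9 kg

Sum moments about the fulcrum (at 2.8 m from the left end) (the support reaction has zero arm there).
Beam weight: 35 × 9.8 = 343 N down at 2.95 m → arm 0.15 m, τ = 343 × 0.15 = 51.45 N·m clockwise.
Bag of cement: 33 × 9.8 = 323.4 N down at 1.5 m → arm 1.3 m, τ = 323.4 × 1.3 = 420.4 N·m counterclockwise.
Toolbox: 16 × 9.8 = 156.8 N down at 0.47 m → arm 2.33 m, τ = 156.8 × 2.33 = 365.3 N·m counterclockwise.
Net moment of known loads = 734.2 N·m counterclockwise.
An unknown mass m at 3.8 m has arm 1 m; its moment is m·g·1 clockwise.
Στ = 0 ⇒ m × 9.8 × 1 = 734.2 ⇒ m = 734.2 / (9.8 × 1) = 74.9 kg.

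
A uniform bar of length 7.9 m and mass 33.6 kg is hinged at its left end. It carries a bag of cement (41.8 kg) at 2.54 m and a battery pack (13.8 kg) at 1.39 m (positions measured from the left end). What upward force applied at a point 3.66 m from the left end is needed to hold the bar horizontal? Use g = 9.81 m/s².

Take moments about the left end.
Beam weight: 33.6 × 9.81 = 329.6 N down at 3.95 m → arm 3.95 m, τ = 329.6 × 3.95 = 1302 N·m clockwise.
Bag of cement: 41.8 × 9.81 = 410.1 N down at 2.54 m → arm 2.54 m, τ = 410.1 × 2.54 = 1042 N·m clockwise.
Battery pack: 13.8 × 9.81 = 135.4 N down at 1.39 m → arm 1.39 m, τ = 135.4 × 1.39 = 188.2 N·m clockwise.
Net moment of the loads = 2532 N·m clockwise.
The upward force F acts at a point 3.66 m from the left end, arm 3.66 m, giving F × 3.66 counterclockwise.
For rotational equilibrium, F × 3.66 = 2532, so F = 2532 / 3.66 = 692 N.

F ≈ 692 N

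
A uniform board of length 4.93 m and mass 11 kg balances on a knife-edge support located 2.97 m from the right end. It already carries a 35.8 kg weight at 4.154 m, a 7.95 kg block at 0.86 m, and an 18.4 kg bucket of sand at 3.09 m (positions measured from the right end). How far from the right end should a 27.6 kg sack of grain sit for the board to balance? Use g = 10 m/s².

Take moments about the knife-edge support (at 2.97 m from the right end).
Beam weight: 11 × 10 = 110 N down at 2.465 m → arm 0.505 m, τ = 110 × 0.505 = 55.55 N·m clockwise.
Weight: 35.8 × 10 = 358 N down at 4.154 m → arm 1.184 m, τ = 358 × 1.184 = 423.9 N·m counterclockwise.
Block: 7.95 × 10 = 79.5 N down at 0.86 m → arm 2.11 m, τ = 79.5 × 2.11 = 167.7 N·m clockwise.
Bucket of sand: 18.4 × 10 = 184 N down at 3.09 m → arm 0.12 m, τ = 184 × 0.12 = 22.08 N·m counterclockwise.
Net moment of existing loads = 222.7 N·m counterclockwise.
The sack of grain weighs 27.6 × 10 = 276 N and must supply an equal clockwise moment, so its lever arm about the knife-edge support is 222.7 / 276 = 0.807 m.
That puts it at 2.97 − 0.807 = 2.16 m from the right end.

x ≈ 2.16 m from the right end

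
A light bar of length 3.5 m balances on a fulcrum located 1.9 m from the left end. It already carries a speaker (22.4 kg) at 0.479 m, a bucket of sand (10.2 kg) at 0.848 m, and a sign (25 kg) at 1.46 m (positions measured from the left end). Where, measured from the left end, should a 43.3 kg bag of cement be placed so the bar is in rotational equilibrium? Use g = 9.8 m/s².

x ≈ 3.14 m from the left end

Taking torques about the fulcrum (at 1.9 m from the left end):
Speaker: 22.4 × 9.8 = 219.5 N down at 0.479 m → arm 1.421 m, τ = 219.5 × 1.421 = 311.9 N·m counterclockwise.
Bucket of sand: 10.2 × 9.8 = 99.96 N down at 0.848 m → arm 1.052 m, τ = 99.96 × 1.052 = 105.2 N·m counterclockwise.
Sign: 25 × 9.8 = 245 N down at 1.46 m → arm 0.44 m, τ = 245 × 0.44 = 107.8 N·m counterclockwise.
Net moment of existing loads = 524.9 N·m counterclockwise.
The bag of cement weighs 43.3 × 9.8 = 424.3 N and must supply an equal clockwise moment, so its lever arm about the fulcrum is 524.9 / 424.3 = 1.24 m.
That puts it at 1.9 + 1.24 = 3.14 m from the left end.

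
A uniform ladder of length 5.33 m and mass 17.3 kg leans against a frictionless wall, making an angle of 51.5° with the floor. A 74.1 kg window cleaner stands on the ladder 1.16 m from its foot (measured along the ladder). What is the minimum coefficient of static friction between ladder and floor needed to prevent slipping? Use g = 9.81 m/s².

μ_min ≈ 0.216

Choose the foot of the ladder as the axis so the floor normal and friction both act there and drop out.
Ladder weight 17.3×9.81 = 169.7 N acts at 2.665 m along the ladder; its horizontal arm is 2.665·cos51.5° = 1.659 m → τ = 281.5 N·m clockwise.
Window cleaner: 74.1×9.81 = 726.9 N at 1.16 m → arm 0.7221 m → τ = 524.9 N·m clockwise.
Wall normal N acts horizontally at the top; its moment arm is the height L sinθ = 5.33·sin51.5° = 4.171 m, counterclockwise.
For rotational equilibrium, N × 4.171 = 806.4, so N = 193.3 N.
ΣFx = 0 ⇒ f = N_wall = 193.3 N. ΣFy = 0 ⇒ N_floor = 896.6 N.
μ_min = f / N_floor = 193.3 / 896.6 = 0.216.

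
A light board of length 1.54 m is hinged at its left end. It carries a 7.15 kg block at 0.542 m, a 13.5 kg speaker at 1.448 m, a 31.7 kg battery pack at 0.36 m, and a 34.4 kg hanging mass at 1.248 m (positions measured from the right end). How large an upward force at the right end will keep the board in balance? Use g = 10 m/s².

Sum moments about the left end (the unknown pivot reaction has zero arm there).
Block: 7.15 × 10 = 71.5 N down at 0.542 m → arm 0.998 m, τ = 71.5 × 0.998 = 71.36 N·m clockwise.
Speaker: 13.5 × 10 = 135 N down at 1.448 m → arm 0.0924 m, τ = 135 × 0.0924 = 12.47 N·m clockwise.
Battery pack: 31.7 × 10 = 317 N down at 0.36 m → arm 1.18 m, τ = 317 × 1.18 = 374.1 N·m clockwise.
Hanging mass: 34.4 × 10 = 344 N down at 1.248 m → arm 0.292 m, τ = 344 × 0.292 = 100.4 N·m clockwise.
Net moment of the loads = 558.3 N·m clockwise.
The upward force F acts at the right end, arm 1.54 m, giving F × 1.54 counterclockwise.
For rotational equilibrium, F × 1.54 = 558.3, so F = 558.3 / 1.54 = 363 N.

F ≈ 363 N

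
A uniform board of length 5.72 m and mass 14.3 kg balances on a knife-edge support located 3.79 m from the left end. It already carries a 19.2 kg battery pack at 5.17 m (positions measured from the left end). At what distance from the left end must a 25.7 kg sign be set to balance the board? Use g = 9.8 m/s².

x ≈ 3.28 m from the left end

Take moments about the knife-edge support (at 3.79 m from the left end).
Beam weight: 14.3 × 9.8 = 140.1 N down at 2.86 m → arm 0.93 m, τ = 140.1 × 0.93 = 130.3 N·m counterclockwise.
Battery pack: 19.2 × 9.8 = 188.2 N down at 5.17 m → arm 1.38 m, τ = 188.2 × 1.38 = 259.7 N·m clockwise.
Net moment of existing loads = 129.4 N·m clockwise.
The sign weighs 25.7 × 9.8 = 251.9 N and must supply an equal counterclockwise moment, so its lever arm about the knife-edge support is 129.4 / 251.9 = 0.514 m.
That puts it at 3.79 − 0.514 = 3.28 m from the left end.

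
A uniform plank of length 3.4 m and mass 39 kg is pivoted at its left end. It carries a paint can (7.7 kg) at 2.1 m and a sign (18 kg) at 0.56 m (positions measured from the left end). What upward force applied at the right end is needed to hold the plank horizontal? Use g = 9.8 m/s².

Take moments about the left end.
Beam weight: 39 × 9.8 = 382.2 N down at 1.7 m → arm 1.7 m, τ = 382.2 × 1.7 = 649.7 N·m clockwise.
Paint can: 7.7 × 9.8 = 75.46 N down at 2.1 m → arm 2.1 m, τ = 75.46 × 2.1 = 158.5 N·m clockwise.
Sign: 18 × 9.8 = 176.4 N down at 0.56 m → arm 0.56 m, τ = 176.4 × 0.56 = 98.78 N·m clockwise.
Net moment of the loads = 907 N·m clockwise.
The upward force F acts at the right end, arm 3.4 m, giving F × 3.4 counterclockwise.
Setting net torque to zero: F × 3.4 = 907 → F = 907 / 3.4 = 267 N.

F ≈ 267 N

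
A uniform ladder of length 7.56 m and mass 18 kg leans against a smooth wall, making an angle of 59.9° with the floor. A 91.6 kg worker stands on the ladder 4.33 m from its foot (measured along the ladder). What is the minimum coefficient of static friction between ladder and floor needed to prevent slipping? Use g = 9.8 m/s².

Taking torques about the foot of the ladder:
Ladder weight 18×9.8 = 176.4 N acts at 3.78 m along the ladder; its horizontal arm is 3.78·cos59.9° = 1.896 m → τ = 334.5 N·m clockwise.
Worker: 91.6×9.8 = 897.7 N at 4.33 m → arm 2.172 m → τ = 1950 N·m clockwise.
Wall normal N acts horizontally at the top; its moment arm is the height L sinθ = 7.56·sin59.9° = 6.541 m, counterclockwise.
For rotational equilibrium, N × 6.541 = 2284, so N = 349.2 N.
ΣFx = 0 ⇒ f = N_wall = 349.2 N. ΣFy = 0 ⇒ N_floor = 1074 N.
μ_min = f / N_floor = 349.2 / 1074 = 0.325.

μ_min ≈ 0.325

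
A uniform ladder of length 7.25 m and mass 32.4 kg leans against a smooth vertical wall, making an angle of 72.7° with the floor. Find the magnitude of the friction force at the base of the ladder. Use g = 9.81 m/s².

Taking torques about the foot of the ladder:
Ladder weight 32.4×9.81 = 317.8 N acts at 3.625 m along the ladder; its horizontal arm is 3.625·cos72.7° = 1.078 m → τ = 342.6 N·m clockwise.
Wall normal N acts horizontally at the top; its moment arm is the height L sinθ = 7.25·sin72.7° = 6.922 m, counterclockwise.
Στ = 0 ⇒ N × 6.922 = 342.6 ⇒ N = 49.5 N.
ΣFx = 0: friction at the foot balances the wall's push, so f = N_wall = 49.5 N.

f ≈ 49.5 N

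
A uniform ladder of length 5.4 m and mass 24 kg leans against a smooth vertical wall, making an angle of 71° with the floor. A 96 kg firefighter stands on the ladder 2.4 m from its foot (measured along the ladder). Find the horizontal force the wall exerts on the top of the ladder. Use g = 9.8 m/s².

Taking torques about the foot of the ladder:
Ladder weight 24×9.8 = 235.2 N acts at 2.7 m along the ladder; its horizontal arm is 2.7·cos71° = 0.879 m → τ = 206.7 N·m clockwise.
Firefighter: 96×9.8 = 940.8 N at 2.4 m → arm 0.7814 m → τ = 735.1 N·m clockwise.
Wall normal N acts horizontally at the top; its moment arm is the height L sinθ = 5.4·sin71° = 5.106 m, counterclockwise.
For rotational equilibrium, N × 5.106 = 941.8, so N = 184 N.

N_wall ≈ 184 N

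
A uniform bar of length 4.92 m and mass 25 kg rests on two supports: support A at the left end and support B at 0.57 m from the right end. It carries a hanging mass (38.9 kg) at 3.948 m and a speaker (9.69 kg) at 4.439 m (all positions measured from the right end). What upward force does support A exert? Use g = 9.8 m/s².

R_A ≈ 487 N

Choose support B as the axis so its reaction then has zero moment arm.
Beam weight: 25 × 9.8 = 245 N down at 2.46 m → arm 1.89 m, τ = 245 × 1.89 = 463 N·m counterclockwise.
Hanging mass: 38.9 × 9.8 = 381.2 N down at 3.948 m → arm 3.378 m, τ = 381.2 × 3.378 = 1288 N·m counterclockwise.
Speaker: 9.69 × 9.8 = 94.96 N down at 4.439 m → arm 3.869 m, τ = 94.96 × 3.869 = 367.4 N·m counterclockwise.
Net load moment about support B = 2118 N·m counterclockwise.
Reaction R at support A is upward at 4.92 m, arm 4.35 m → moment R × 4.35 clockwise.
Setting net torque to zero: R × 4.35 = 2118 → R = 487 N.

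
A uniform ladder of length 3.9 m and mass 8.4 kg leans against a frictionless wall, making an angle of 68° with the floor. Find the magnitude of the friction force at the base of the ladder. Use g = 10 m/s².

Taking torques about the foot of the ladder:
Ladder weight 8.4×10 = 84 N acts at 1.95 m along the ladder; its horizontal arm is 1.95·cos68° = 0.7305 m → τ = 61.36 N·m clockwise.
Wall normal N acts horizontally at the top; its moment arm is the height L sinθ = 3.9·sin68° = 3.616 m, counterclockwise.
Setting net torque to zero: N × 3.616 = 61.36 → N = 17 N.
ΣFx = 0: friction at the foot balances the wall's push, so f = N_wall = 17 N.

f ≈ 17 N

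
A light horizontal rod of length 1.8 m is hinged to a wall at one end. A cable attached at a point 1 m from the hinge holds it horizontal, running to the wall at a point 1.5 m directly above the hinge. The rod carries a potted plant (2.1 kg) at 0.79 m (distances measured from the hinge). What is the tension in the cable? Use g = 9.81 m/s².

T ≈ 19.6 N

Sum moments about the hinge (the unknown hinge reaction has zero arm there).
Potted plant: 2.1 × 9.81 = 20.6 N down at 0.79 m → arm 0.79 m, τ = 20.6 × 0.79 = 16.27 N·m clockwise.
Total clockwise load moment = 16.27 N·m.
The cable tension T acts at 1 m; only its component perpendicular to the rod, T sinθ, produces torque. sinθ = h/√(h²+d²) = 1.5/√(1.5²+1²) = 0.8321.
Balancing moments: T × 1 × 0.8321 = 16.27, giving T = 16.27 / 0.8321 = 19.6 N.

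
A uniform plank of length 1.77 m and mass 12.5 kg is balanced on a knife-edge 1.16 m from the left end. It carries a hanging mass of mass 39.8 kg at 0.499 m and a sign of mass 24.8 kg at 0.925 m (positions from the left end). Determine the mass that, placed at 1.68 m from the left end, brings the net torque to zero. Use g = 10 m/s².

About the knife-edge (at 1.16 m from the left end):
Beam weight: 12.5 × 10 = 125 N down at 0.885 m → arm 0.275 m, τ = 125 × 0.275 = 34.38 N·m counterclockwise.
Hanging mass: 39.8 × 10 = 398 N down at 0.499 m → arm 0.661 m, τ = 398 × 0.661 = 263.1 N·m counterclockwise.
Sign: 24.8 × 10 = 248 N down at 0.925 m → arm 0.235 m, τ = 248 × 0.235 = 58.28 N·m counterclockwise.
Net moment of known loads = 355.8 N·m counterclockwise.
An unknown mass m at 1.68 m has arm 0.52 m; its moment is m·g·0.52 clockwise.
For rotational equilibrium, m × 10 × 0.52 = 355.8, so m = 355.8 / (10 × 0.52) = 68.4 kg.

m ≈ 68.4 kg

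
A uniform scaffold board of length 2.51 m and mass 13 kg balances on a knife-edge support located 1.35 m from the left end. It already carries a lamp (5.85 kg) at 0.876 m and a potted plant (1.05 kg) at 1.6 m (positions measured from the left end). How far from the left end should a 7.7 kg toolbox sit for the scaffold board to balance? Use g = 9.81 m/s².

x ≈ 1.84 m from the left end

Sum moments about the knife-edge support (at 1.35 m from the left end) (the support reaction has zero arm there).
Beam weight: 13 × 9.81 = 127.5 N down at 1.255 m → arm 0.095 m, τ = 127.5 × 0.095 = 12.11 N·m counterclockwise.
Lamp: 5.85 × 9.81 = 57.39 N down at 0.876 m → arm 0.474 m, τ = 57.39 × 0.474 = 27.2 N·m counterclockwise.
Potted plant: 1.05 × 9.81 = 10.3 N down at 1.6 m → arm 0.25 m, τ = 10.3 × 0.25 = 2.575 N·m clockwise.
Net moment of existing loads = 36.73 N·m counterclockwise.
The toolbox weighs 7.7 × 9.81 = 75.54 N and must supply an equal clockwise moment, so its lever arm about the knife-edge support is 36.73 / 75.54 = 0.486 m.
That puts it at 1.35 + 0.486 = 1.84 m from the left end.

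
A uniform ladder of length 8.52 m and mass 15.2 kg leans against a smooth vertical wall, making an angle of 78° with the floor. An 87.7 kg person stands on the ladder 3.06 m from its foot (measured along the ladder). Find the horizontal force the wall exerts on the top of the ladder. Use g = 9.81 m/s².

N_wall ≈ 81.5 N

About the foot of the ladder:
Ladder weight 15.2×9.81 = 149.1 N acts at 4.26 m along the ladder; its horizontal arm is 4.26·cos78° = 0.8857 m → τ = 132.1 N·m clockwise.
Person: 87.7×9.81 = 860.3 N at 3.06 m → arm 0.6362 m → τ = 547.3 N·m clockwise.
Wall normal N acts horizontally at the top; its moment arm is the height L sinθ = 8.52·sin78° = 8.334 m, counterclockwise.
For rotational equilibrium, N × 8.334 = 679.4, so N = 81.5 N.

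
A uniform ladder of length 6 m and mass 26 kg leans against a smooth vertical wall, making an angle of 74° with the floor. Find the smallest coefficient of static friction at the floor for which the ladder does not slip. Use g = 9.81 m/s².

μ_min ≈ 0.143

About the foot of the ladder:
Ladder weight 26×9.81 = 255.1 N acts at 3 m along the ladder; its horizontal arm is 3·cos74° = 0.8269 m → τ = 210.9 N·m clockwise.
Wall normal N acts horizontally at the top; its moment arm is the height L sinθ = 6·sin74° = 5.768 m, counterclockwise.
Balancing moments: N × 5.768 = 210.9, giving N = 36.56 N.
ΣFx = 0 ⇒ f = N_wall = 36.56 N. ΣFy = 0 ⇒ N_floor = 255.1 N.
μ_min = f / N_floor = 36.56 / 255.1 = 0.143.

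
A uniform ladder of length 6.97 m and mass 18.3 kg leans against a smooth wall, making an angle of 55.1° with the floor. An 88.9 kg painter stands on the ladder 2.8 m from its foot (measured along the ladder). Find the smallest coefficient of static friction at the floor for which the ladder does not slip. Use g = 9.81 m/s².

μ_min ≈ 0.292

Taking torques about the foot of the ladder:
Ladder weight 18.3×9.81 = 179.5 N acts at 3.485 m along the ladder; its horizontal arm is 3.485·cos55.1° = 1.994 m → τ = 357.9 N·m clockwise.
Painter: 88.9×9.81 = 872.1 N at 2.8 m → arm 1.602 m → τ = 1397 N·m clockwise.
Wall normal N acts horizontally at the top; its moment arm is the height L sinθ = 6.97·sin55.1° = 5.716 m, counterclockwise.
Setting net torque to zero: N × 5.716 = 1755 → N = 307 N.
ΣFx = 0 ⇒ f = N_wall = 307 N. ΣFy = 0 ⇒ N_floor = 1052 N.
μ_min = f / N_floor = 307 / 1052 = 0.292.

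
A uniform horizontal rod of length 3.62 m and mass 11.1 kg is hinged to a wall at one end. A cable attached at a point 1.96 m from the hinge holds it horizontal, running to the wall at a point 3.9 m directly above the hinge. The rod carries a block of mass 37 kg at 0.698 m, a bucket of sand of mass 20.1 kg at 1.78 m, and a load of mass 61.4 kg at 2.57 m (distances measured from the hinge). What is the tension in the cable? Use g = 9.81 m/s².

T ≈ 1340 N

Take moments about the hinge.
Beam weight: 11.1 × 9.81 = 108.9 N down at 1.81 m → arm 1.81 m, τ = 108.9 × 1.81 = 197.1 N·m clockwise.
Block: 37 × 9.81 = 363 N down at 0.698 m → arm 0.698 m, τ = 363 × 0.698 = 253.4 N·m clockwise.
Bucket of sand: 20.1 × 9.81 = 197.2 N down at 1.78 m → arm 1.78 m, τ = 197.2 × 1.78 = 351 N·m clockwise.
Load: 61.4 × 9.81 = 602.3 N down at 2.57 m → arm 2.57 m, τ = 602.3 × 2.57 = 1548 N·m clockwise.
Total clockwise load moment = 2350 N·m.
The cable tension T acts at 1.96 m; only its component perpendicular to the rod, T sinθ, produces torque. sinθ = h/√(h²+d²) = 3.9/√(3.9²+1.96²) = 0.8935.
Στ = 0 ⇒ T × 1.96 × 0.8935 = 2350 ⇒ T = 2350 / 1.751 = 1340 N.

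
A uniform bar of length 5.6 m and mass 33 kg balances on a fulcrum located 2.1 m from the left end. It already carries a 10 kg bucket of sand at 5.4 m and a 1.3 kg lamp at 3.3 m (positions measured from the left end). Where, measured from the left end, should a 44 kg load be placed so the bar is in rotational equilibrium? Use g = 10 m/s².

x ≈ 0.79 m from the left end

Take moments about the fulcrum (at 2.1 m from the left end).
Beam weight: 33 × 10 = 330 N down at 2.8 m → arm 0.7 m, τ = 330 × 0.7 = 231 N·m clockwise.
Bucket of sand: 10 × 10 = 100 N down at 5.4 m → arm 3.3 m, τ = 100 × 3.3 = 330 N·m clockwise.
Lamp: 1.3 × 10 = 13 N down at 3.3 m → arm 1.2 m, τ = 13 × 1.2 = 15.6 N·m clockwise.
Net moment of existing loads = 576.6 N·m clockwise.
The load weighs 44 × 10 = 440 N and must supply an equal counterclockwise moment, so its lever arm about the fulcrum is 576.6 / 440 = 1.31 m.
That puts it at 2.1 − 1.31 = 0.79 m from the left end.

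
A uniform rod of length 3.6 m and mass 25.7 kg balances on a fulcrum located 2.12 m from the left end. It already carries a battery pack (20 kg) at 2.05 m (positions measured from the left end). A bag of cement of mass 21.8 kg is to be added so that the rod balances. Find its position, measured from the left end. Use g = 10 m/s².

Take moments about the fulcrum (at 2.12 m from the left end).
Beam weight: 25.7 × 10 = 257 N down at 1.8 m → arm 0.32 m, τ = 257 × 0.32 = 82.24 N·m counterclockwise.
Battery pack: 20 × 10 = 200 N down at 2.05 m → arm 0.07 m, τ = 200 × 0.07 = 14 N·m counterclockwise.
Net moment of existing loads = 96.24 N·m counterclockwise.
The bag of cement weighs 21.8 × 10 = 218 N and must supply an equal clockwise moment, so its lever arm about the fulcrum is 96.24 / 218 = 0.441 m.
That puts it at 2.12 + 0.441 = 2.56 m from the left end.

x ≈ 2.56 m from the left end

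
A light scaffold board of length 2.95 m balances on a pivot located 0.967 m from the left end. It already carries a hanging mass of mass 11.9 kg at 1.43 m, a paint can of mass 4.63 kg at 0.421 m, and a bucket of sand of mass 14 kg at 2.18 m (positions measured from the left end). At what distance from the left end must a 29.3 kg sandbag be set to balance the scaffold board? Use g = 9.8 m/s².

x ≈ 0.286 m from the left end

Taking torques about the pivot (at 0.967 m from the left end):
Hanging mass: 11.9 × 9.8 = 116.6 N down at 1.43 m → arm 0.463 m, τ = 116.6 × 0.463 = 53.99 N·m clockwise.
Paint can: 4.63 × 9.8 = 45.37 N down at 0.421 m → arm 0.546 m, τ = 45.37 × 0.546 = 24.77 N·m counterclockwise.
Bucket of sand: 14 × 9.8 = 137.2 N down at 2.18 m → arm 1.213 m, τ = 137.2 × 1.213 = 166.4 N·m clockwise.
Net moment of existing loads = 195.6 N·m clockwise.
The sandbag weighs 29.3 × 9.8 = 287.1 N and must supply an equal counterclockwise moment, so its lever arm about the pivot is 195.6 / 287.1 = 0.681 m.
That puts it at 0.967 − 0.681 = 0.286 m from the left end.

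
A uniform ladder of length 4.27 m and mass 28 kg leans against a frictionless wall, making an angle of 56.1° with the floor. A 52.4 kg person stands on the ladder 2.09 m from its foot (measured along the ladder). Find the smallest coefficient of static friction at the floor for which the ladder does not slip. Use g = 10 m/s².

μ_min ≈ 0.331

About the foot of the ladder:
Ladder weight 28×10 = 280 N acts at 2.135 m along the ladder; its horizontal arm is 2.135·cos56.1° = 1.191 m → τ = 333.5 N·m clockwise.
Person: 52.4×10 = 524 N at 2.09 m → arm 1.166 m → τ = 611 N·m clockwise.
Wall normal N acts horizontally at the top; its moment arm is the height L sinθ = 4.27·sin56.1° = 3.544 m, counterclockwise.
For rotational equilibrium, N × 3.544 = 944.5, so N = 266.5 N.
ΣFx = 0 ⇒ f = N_wall = 266.5 N. ΣFy = 0 ⇒ N_floor = 804 N.
μ_min = f / N_floor = 266.5 / 804 = 0.331.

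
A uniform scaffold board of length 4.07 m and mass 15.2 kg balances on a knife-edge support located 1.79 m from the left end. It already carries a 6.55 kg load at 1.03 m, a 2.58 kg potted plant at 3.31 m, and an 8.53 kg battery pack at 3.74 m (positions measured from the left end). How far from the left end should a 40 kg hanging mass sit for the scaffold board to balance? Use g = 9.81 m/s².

x ≈ 1.31 m from the left end

Take moments about the knife-edge support (at 1.79 m from the left end).
Beam weight: 15.2 × 9.81 = 149.1 N down at 2.035 m → arm 0.245 m, τ = 149.1 × 0.245 = 36.53 N·m clockwise.
Load: 6.55 × 9.81 = 64.26 N down at 1.03 m → arm 0.76 m, τ = 64.26 × 0.76 = 48.84 N·m counterclockwise.
Potted plant: 2.58 × 9.81 = 25.31 N down at 3.31 m → arm 1.52 m, τ = 25.31 × 1.52 = 38.47 N·m clockwise.
Battery pack: 8.53 × 9.81 = 83.68 N down at 3.74 m → arm 1.95 m, τ = 83.68 × 1.95 = 163.2 N·m clockwise.
Net moment of existing loads = 189.4 N·m clockwise.
The hanging mass weighs 40 × 9.81 = 392.4 N and must supply an equal counterclockwise moment, so its lever arm about the knife-edge support is 189.4 / 392.4 = 0.483 m.
That puts it at 1.79 − 0.483 = 1.31 m from the left end.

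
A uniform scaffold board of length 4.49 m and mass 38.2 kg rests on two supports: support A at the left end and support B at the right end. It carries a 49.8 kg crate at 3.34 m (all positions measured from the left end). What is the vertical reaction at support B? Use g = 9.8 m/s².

R_B ≈ 550 N

Taking torques about support A:
Beam weight: 38.2 × 9.8 = 374.4 N down at 2.245 m → arm 2.245 m, τ = 374.4 × 2.245 = 840.5 N·m clockwise.
Crate: 49.8 × 9.8 = 488 N down at 3.34 m → arm 3.34 m, τ = 488 × 3.34 = 1630 N·m clockwise.
Net load moment about support A = 2470 N·m clockwise.
Reaction R at support B is upward at 4.49 m, arm 4.49 m → moment R × 4.49 counterclockwise.
Στ = 0 ⇒ R × 4.49 = 2470 ⇒ R = 550 N.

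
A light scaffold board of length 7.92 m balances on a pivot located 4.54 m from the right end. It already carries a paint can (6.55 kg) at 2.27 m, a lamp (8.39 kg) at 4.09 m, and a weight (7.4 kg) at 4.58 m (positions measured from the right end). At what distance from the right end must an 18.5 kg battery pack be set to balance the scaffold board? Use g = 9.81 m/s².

x ≈ 5.53 m from the right end

Take moments about the pivot (at 4.54 m from the right end).
Paint can: 6.55 × 9.81 = 64.26 N down at 2.27 m → arm 2.27 m, τ = 64.26 × 2.27 = 145.9 N·m clockwise.
Lamp: 8.39 × 9.81 = 82.31 N down at 4.09 m → arm 0.45 m, τ = 82.31 × 0.45 = 37.04 N·m clockwise.
Weight: 7.4 × 9.81 = 72.59 N down at 4.58 m → arm 0.04 m, τ = 72.59 × 0.04 = 2.904 N·m counterclockwise.
Net moment of existing loads = 180 N·m clockwise.
The battery pack weighs 18.5 × 9.81 = 181.5 N and must supply an equal counterclockwise moment, so its lever arm about the pivot is 180 / 181.5 = 0.992 m.
That puts it at 4.54 + 0.992 = 5.53 m from the right end.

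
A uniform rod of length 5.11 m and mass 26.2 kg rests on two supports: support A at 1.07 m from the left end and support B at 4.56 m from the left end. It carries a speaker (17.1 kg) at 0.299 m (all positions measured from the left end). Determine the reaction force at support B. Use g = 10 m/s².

R_B ≈ 73.7 N

Sum moments about support A (its reaction then has zero moment arm).
Beam weight: 26.2 × 10 = 262 N down at 2.555 m → arm 1.485 m, τ = 262 × 1.485 = 389.1 N·m clockwise.
Speaker: 17.1 × 10 = 171 N down at 0.299 m → arm 0.771 m, τ = 171 × 0.771 = 131.8 N·m counterclockwise.
Net load moment about support A = 257.3 N·m clockwise.
Reaction R at support B is upward at 4.56 m, arm 3.49 m → moment R × 3.49 counterclockwise.
Balancing moments: R × 3.49 = 257.3, giving R = 73.7 N.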